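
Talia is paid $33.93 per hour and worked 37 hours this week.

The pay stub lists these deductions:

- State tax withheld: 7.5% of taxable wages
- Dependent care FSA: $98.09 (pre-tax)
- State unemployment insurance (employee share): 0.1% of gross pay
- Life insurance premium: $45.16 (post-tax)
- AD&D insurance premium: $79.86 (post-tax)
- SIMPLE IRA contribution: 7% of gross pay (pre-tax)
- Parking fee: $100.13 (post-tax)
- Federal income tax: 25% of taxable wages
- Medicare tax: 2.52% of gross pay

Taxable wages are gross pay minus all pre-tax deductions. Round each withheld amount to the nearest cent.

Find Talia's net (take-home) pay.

Gross pay: 37 × $33.93 = $1,255.41
Dependent care FSA: $98.09
SIMPLE IRA contribution: $1,255.41 × 0.07 = $87.88
Pre-tax total = $98.09 + $87.88 = $185.97
Taxable wages = $1,255.41 − $185.97 = $1,069.44
Federal income tax: $1,069.44 × 0.25 = $267.36
State tax withheld: $1,069.44 × 0.075 = $80.21
State unemployment insurance (employee share): $1,255.41 × 0.001 = $1.26
Medicare tax: $1,255.41 × 0.0252 = $31.64
Parking fee: $100.13
Life insurance premium: $45.16
AD&D insurance premium: $79.86
Total deductions = $98.09 + $87.88 + $267.36 + $80.21 + $1.26 + $31.64 + $100.13 + $45.16 + $79.86 = $791.59
Net pay = $1,255.41 − $791.59 = $463.82

$463.82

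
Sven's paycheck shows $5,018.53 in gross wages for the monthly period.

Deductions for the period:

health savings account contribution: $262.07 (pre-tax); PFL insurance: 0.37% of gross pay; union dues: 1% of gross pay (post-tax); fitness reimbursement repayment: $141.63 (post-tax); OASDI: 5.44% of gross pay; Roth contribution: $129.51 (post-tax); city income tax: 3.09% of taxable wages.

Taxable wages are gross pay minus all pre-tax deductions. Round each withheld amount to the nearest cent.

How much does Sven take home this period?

Health savings account contribution: $262.07
Taxable wages = $5,018.53 − $262.07 = $4,756.46
City income tax: $4,756.46 × 0.0309 = $146.97
OASDI: $5,018.53 × 0.0544 = $273.01
PFL insurance: $5,018.53 × 0.0037 = $18.57
Union dues: $5,018.53 × 0.01 = $50.19
Fitness reimbursement repayment: $141.63
Roth contribution: $129.51
Total deductions = $262.07 + $146.97 + $273.01 + $18.57 + $50.19 + $141.63 + $129.51 = $1,021.95
Net pay = $5,018.53 − $1,021.95 = $3,996.58

$3,996.58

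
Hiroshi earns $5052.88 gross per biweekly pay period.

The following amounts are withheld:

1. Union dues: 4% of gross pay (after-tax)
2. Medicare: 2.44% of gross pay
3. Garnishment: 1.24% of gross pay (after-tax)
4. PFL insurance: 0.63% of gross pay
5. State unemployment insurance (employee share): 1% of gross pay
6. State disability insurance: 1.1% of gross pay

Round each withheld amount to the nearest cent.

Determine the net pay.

$4526.87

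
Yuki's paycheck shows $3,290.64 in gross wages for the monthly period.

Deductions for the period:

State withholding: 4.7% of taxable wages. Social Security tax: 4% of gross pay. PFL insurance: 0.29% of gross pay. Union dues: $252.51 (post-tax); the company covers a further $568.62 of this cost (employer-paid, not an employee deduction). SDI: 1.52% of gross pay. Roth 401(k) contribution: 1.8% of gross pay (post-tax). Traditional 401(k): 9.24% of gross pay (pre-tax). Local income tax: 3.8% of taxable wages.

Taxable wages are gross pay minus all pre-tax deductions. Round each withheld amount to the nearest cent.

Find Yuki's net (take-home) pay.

$2,229.79

Traditional 401(k): $3,290.64 × 0.0924 = $304.06
Taxable wages = $3,290.64 − $304.06 = $2,986.58
Local income tax: $2,986.58 × 0.038 = $113.49
State withholding: $2,986.58 × 0.047 = $140.37
PFL insurance: $3,290.64 × 0.0029 = $9.54
SDI: $3,290.64 × 0.0152 = $50.02
Social Security tax: $3,290.64 × 0.04 = $131.63
Union dues: $252.51
Roth 401(k) contribution: $3,290.64 × 0.018 = $59.23
(Employer's $568.62 toward union dues is not withheld from the employee.)
Total deductions = $304.06 + $113.49 + $140.37 + $9.54 + $50.02 + $131.63 + $252.51 + $59.23 = $1,060.85
Net pay = $3,290.64 − $1,060.85 = $2,229.79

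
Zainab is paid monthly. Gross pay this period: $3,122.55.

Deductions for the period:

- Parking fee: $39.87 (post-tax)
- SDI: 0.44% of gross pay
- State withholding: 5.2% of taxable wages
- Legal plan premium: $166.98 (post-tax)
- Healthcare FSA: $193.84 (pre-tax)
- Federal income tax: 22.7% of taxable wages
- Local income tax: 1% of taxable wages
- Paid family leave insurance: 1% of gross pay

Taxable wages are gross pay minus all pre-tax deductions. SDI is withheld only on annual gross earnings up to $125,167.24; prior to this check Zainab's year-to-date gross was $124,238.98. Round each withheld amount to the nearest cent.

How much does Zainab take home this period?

$1,840.15

Healthcare FSA: $193.84
Taxable wages = $3,122.55 − $193.84 = $2,928.71
Local income tax: $2,928.71 × 0.01 = $29.29
State withholding: $2,928.71 × 0.052 = $152.29
Federal income tax: $2,928.71 × 0.227 = $664.82
SDI: only $125,167.24 − $124,238.98 = $928.26 of this check is subject → $928.26 × 0.0044 = $4.08
Paid family leave insurance: $3,122.55 × 0.01 = $31.23
Legal plan premium: $166.98
Parking fee: $39.87
Total deductions = $193.84 + $29.29 + $152.29 + $664.82 + $4.08 + $31.23 + $166.98 + $39.87 = $1,282.40
Net pay = $3,122.55 − $1,282.40 = $1,840.15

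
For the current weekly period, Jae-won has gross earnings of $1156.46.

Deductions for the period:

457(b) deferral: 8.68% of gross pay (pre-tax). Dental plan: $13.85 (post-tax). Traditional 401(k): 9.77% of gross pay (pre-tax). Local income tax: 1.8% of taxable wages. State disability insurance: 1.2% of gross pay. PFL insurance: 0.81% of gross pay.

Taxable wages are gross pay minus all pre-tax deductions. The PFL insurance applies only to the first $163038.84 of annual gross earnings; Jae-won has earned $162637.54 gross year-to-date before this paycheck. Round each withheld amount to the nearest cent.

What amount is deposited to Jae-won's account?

$895.13

Traditional 401(k): $1156.46 × 0.0977 = $112.99
457(b) deferral: $1156.46 × 0.0868 = $100.38
Pre-tax total = $112.99 + $100.38 = $213.37
Taxable wages = $1156.46 − $213.37 = $943.09
Local income tax: $943.09 × 0.018 = $16.98
PFL insurance: only $163038.84 − $162637.54 = $401.30 of this check is subject → $401.30 × 0.0081 = $3.25
State disability insurance: $1156.46 × 0.012 = $13.88
Dental plan: $13.85
Total deductions = $112.99 + $100.38 + $16.98 + $3.25 + $13.88 + $13.85 = $261.33
Net pay = $1156.46 − $261.33 = $895.13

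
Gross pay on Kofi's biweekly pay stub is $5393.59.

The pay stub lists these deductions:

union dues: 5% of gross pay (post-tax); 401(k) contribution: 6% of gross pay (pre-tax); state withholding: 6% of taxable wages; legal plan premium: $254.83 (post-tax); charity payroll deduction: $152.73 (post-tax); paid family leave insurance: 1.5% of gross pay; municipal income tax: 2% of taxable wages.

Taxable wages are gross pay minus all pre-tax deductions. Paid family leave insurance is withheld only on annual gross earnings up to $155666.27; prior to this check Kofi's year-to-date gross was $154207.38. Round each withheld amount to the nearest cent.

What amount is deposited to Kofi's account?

401(k) contribution: $5393.59 × 0.06 = $323.62
Taxable wages = $5393.59 − $323.62 = $5069.97
Municipal income tax: $5069.97 × 0.02 = $101.40
State withholding: $5069.97 × 0.06 = $304.20
Paid family leave insurance: only $155666.27 − $154207.38 = $1458.89 of this check is subject → $1458.89 × 0.015 = $21.88
Charity payroll deduction: $152.73
Union dues: $5393.59 × 0.05 = $269.68
Legal plan premium: $254.83
Total deductions = $323.62 + $101.40 + $304.20 + $21.88 + $152.73 + $269.68 + $254.83 = $1428.34
Net pay = $5393.59 − $1428.34 = $3965.25

$3965.25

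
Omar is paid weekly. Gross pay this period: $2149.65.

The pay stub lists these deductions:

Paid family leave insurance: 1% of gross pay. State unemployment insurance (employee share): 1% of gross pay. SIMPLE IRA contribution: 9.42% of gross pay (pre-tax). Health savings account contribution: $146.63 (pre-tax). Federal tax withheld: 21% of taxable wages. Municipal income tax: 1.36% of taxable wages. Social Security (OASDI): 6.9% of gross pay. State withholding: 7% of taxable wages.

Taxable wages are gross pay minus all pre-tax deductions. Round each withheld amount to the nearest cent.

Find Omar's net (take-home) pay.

Health savings account contribution: $146.63
SIMPLE IRA contribution: $2149.65 × 0.0942 = $202.50
Pre-tax total = $146.63 + $202.50 = $349.13
Taxable wages = $2149.65 − $349.13 = $1800.52
Municipal income tax: $1800.52 × 0.0136 = $24.49
State withholding: $1800.52 × 0.07 = $126.04
Federal tax withheld: $1800.52 × 0.21 = $378.11
Paid family leave insurance: $2149.65 × 0.01 = $21.50
Social Security (OASDI): $2149.65 × 0.069 = $148.33
State unemployment insurance (employee share): $2149.65 × 0.01 = $21.50
Total deductions = $146.63 + $202.50 + $24.49 + $126.04 + $378.11 + $21.50 + $148.33 + $21.50 = $1069.10
Net pay = $2149.65 − $1069.10 = $1080.55

$1080.55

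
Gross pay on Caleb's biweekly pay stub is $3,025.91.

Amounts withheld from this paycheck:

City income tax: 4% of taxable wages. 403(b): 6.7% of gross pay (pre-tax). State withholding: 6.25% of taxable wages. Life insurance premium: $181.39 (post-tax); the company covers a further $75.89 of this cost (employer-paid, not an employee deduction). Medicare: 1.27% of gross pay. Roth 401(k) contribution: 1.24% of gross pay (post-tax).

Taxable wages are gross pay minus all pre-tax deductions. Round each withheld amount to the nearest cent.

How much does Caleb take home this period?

$2,276.45

403(b): $3,025.91 × 0.067 = $202.74
Taxable wages = $3,025.91 − $202.74 = $2,823.17
City income tax: $2,823.17 × 0.04 = $112.93
State withholding: $2,823.17 × 0.0625 = $176.45
Medicare: $3,025.91 × 0.0127 = $38.43
Roth 401(k) contribution: $3,025.91 × 0.0124 = $37.52
Life insurance premium: $181.39
(Employer's $75.89 toward life insurance premium is not withheld from the employee.)
Total deductions = $202.74 + $112.93 + $176.45 + $38.43 + $37.52 + $181.39 = $749.46
Net pay = $3,025.91 − $749.46 = $2,276.45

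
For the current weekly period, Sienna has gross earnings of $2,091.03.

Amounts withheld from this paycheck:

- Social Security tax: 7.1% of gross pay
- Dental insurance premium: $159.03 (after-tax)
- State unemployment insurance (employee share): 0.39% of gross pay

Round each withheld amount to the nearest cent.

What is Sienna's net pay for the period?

Social Security tax: $2,091.03 × 0.071 = $148.46
State unemployment insurance (employee share): $2,091.03 × 0.0039 = $8.16
Dental insurance premium: $159.03
Total deductions = $148.46 + $8.16 + $159.03 = $315.65
Net pay = $2,091.03 − $315.65 = $1,775.38

$1,775.38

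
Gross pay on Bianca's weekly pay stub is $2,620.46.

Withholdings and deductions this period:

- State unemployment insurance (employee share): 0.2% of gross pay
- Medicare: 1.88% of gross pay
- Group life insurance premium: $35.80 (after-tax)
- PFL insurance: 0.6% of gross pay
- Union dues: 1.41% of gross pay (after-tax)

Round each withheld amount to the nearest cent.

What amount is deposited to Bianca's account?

State unemployment insurance (employee share): $2,620.46 × 0.002 = $5.24
PFL insurance: $2,620.46 × 0.006 = $15.72
Medicare: $2,620.46 × 0.0188 = $49.26
Group life insurance premium: $35.80
Union dues: $2,620.46 × 0.0141 = $36.95
Total deductions = $5.24 + $15.72 + $49.26 + $35.80 + $36.95 = $142.97
Net pay = $2,620.46 − $142.97 = $2,477.49

$2,477.49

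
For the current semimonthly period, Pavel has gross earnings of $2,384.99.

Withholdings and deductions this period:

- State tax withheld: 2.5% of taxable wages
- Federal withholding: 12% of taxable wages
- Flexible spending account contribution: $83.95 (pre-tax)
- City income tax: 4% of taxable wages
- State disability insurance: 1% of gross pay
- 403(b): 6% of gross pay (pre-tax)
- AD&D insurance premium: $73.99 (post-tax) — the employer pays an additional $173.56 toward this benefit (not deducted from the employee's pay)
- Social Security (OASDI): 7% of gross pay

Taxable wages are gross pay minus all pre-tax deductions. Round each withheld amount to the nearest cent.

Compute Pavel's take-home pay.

403(b): $2,384.99 × 0.06 = $143.10
Flexible spending account contribution: $83.95
Pre-tax total = $143.10 + $83.95 = $227.05
Taxable wages = $2,384.99 − $227.05 = $2,157.94
City income tax: $2,157.94 × 0.04 = $86.32
State tax withheld: $2,157.94 × 0.025 = $53.95
Federal withholding: $2,157.94 × 0.12 = $258.95
Social Security (OASDI): $2,384.99 × 0.07 = $166.95
State disability insurance: $2,384.99 × 0.01 = $23.85
AD&D insurance premium: $73.99
(Employer's $173.56 toward AD&D insurance premium is not withheld from the employee.)
Total deductions = $143.10 + $83.95 + $86.32 + $53.95 + $258.95 + $166.95 + $23.85 + $73.99 = $891.06
Net pay = $2,384.99 − $891.06 = $1,493.93

$1,493.93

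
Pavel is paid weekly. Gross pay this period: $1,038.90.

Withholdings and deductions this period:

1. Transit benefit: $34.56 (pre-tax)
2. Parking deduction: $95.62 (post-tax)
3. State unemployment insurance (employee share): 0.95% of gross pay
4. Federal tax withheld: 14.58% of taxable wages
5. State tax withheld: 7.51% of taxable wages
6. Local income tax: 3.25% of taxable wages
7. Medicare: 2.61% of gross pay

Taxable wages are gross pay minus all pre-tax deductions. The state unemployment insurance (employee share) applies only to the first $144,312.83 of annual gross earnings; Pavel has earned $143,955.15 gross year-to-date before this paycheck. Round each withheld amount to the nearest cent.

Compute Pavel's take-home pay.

Transit benefit: $34.56
Taxable wages = $1,038.90 − $34.56 = $1,004.34
Federal tax withheld: $1,004.34 × 0.1458 = $146.43
State tax withheld: $1,004.34 × 0.0751 = $75.43
Local income tax: $1,004.34 × 0.0325 = $32.64
State unemployment insurance (employee share): only $144,312.83 − $143,955.15 = $357.68 of this check is subject → $357.68 × 0.0095 = $3.40
Medicare: $1,038.90 × 0.0261 = $27.12
Parking deduction: $95.62
Total deductions = $34.56 + $146.43 + $75.43 + $32.64 + $3.40 + $27.12 + $95.62 = $415.20
Net pay = $1,038.90 − $415.20 = $623.70

$623.70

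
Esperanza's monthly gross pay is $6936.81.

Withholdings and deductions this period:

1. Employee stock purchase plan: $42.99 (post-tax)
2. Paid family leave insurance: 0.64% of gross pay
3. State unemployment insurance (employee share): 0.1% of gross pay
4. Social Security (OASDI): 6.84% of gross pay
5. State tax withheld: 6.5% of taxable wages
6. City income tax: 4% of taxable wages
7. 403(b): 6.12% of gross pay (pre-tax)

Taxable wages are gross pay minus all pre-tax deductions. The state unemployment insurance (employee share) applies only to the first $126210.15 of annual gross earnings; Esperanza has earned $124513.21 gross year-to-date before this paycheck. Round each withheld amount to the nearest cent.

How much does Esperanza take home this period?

403(b): $6936.81 × 0.0612 = $424.53
Taxable wages = $6936.81 − $424.53 = $6512.28
City income tax: $6512.28 × 0.04 = $260.49
State tax withheld: $6512.28 × 0.065 = $423.30
Social Security (OASDI): $6936.81 × 0.0684 = $474.48
State unemployment insurance (employee share): only $126210.15 − $124513.21 = $1696.94 of this check is subject → $1696.94 × 0.001 = $1.70
Paid family leave insurance: $6936.81 × 0.0064 = $44.40
Employee stock purchase plan: $42.99
Total deductions = $424.53 + $260.49 + $423.30 + $474.48 + $1.70 + $44.40 + $42.99 = $1671.89
Net pay = $6936.81 − $1671.89 = $5264.92

$5264.92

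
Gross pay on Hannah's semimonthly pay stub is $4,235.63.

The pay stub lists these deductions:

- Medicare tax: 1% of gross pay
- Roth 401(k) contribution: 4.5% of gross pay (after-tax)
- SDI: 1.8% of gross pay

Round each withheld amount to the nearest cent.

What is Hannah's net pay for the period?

$3,926.43

Medicare tax: $4,235.63 × 0.01 = $42.36
SDI: $4,235.63 × 0.018 = $76.24
Roth 401(k) contribution: $4,235.63 × 0.045 = $190.60
Total deductions = $42.36 + $76.24 + $190.60 = $309.20
Net pay = $4,235.63 − $309.20 = $3,926.43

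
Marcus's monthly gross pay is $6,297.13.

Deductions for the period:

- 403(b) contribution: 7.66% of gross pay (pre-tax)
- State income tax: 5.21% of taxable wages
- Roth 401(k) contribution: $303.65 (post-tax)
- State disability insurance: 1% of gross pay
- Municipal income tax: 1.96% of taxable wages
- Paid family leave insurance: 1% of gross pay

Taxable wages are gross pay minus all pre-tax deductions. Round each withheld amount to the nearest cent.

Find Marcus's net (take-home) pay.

$4,968.26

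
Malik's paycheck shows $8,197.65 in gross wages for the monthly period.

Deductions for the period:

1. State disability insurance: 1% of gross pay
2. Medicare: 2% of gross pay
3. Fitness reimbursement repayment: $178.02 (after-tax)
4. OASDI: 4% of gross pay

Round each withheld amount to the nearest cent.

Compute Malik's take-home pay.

$7,445.79

OASDI: $8,197.65 × 0.04 = $327.91
Medicare: $8,197.65 × 0.02 = $163.95
State disability insurance: $8,197.65 × 0.01 = $81.98
Fitness reimbursement repayment: $178.02
Total deductions = $327.91 + $163.95 + $81.98 + $178.02 = $751.86
Net pay = $8,197.65 − $751.86 = $7,445.79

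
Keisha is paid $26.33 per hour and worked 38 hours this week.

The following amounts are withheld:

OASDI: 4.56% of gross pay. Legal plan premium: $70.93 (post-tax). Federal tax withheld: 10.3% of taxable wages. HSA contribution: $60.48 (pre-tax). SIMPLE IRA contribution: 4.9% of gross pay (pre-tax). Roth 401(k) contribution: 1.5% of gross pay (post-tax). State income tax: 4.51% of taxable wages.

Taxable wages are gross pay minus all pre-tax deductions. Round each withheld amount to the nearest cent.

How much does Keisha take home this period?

Gross pay: 38 × $26.33 = $1000.54
SIMPLE IRA contribution: $1000.54 × 0.049 = $49.03
HSA contribution: $60.48
Pre-tax total = $49.03 + $60.48 = $109.51
Taxable wages = $1000.54 − $109.51 = $891.03
State income tax: $891.03 × 0.0451 = $40.19
Federal tax withheld: $891.03 × 0.103 = $91.78
OASDI: $1000.54 × 0.0456 = $45.62
Roth 401(k) contribution: $1000.54 × 0.015 = $15.01
Legal plan premium: $70.93
Total deductions = $49.03 + $60.48 + $40.19 + $91.78 + $45.62 + $15.01 + $70.93 = $373.04
Net pay = $1000.54 − $373.04 = $627.50

$627.50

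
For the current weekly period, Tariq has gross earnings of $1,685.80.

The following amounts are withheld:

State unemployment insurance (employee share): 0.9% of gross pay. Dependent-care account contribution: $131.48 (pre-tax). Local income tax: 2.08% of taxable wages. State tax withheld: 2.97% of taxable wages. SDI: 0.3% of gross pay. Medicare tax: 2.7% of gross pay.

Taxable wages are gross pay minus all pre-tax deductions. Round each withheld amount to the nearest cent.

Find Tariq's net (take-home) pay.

Dependent-care account contribution: $131.48
Taxable wages = $1,685.80 − $131.48 = $1,554.32
State tax withheld: $1,554.32 × 0.0297 = $46.16
Local income tax: $1,554.32 × 0.0208 = $32.33
SDI: $1,685.80 × 0.003 = $5.06
Medicare tax: $1,685.80 × 0.027 = $45.52
State unemployment insurance (employee share): $1,685.80 × 0.009 = $15.17
Total deductions = $131.48 + $46.16 + $32.33 + $5.06 + $45.52 + $15.17 = $275.72
Net pay = $1,685.80 − $275.72 = $1,410.08

$1,410.08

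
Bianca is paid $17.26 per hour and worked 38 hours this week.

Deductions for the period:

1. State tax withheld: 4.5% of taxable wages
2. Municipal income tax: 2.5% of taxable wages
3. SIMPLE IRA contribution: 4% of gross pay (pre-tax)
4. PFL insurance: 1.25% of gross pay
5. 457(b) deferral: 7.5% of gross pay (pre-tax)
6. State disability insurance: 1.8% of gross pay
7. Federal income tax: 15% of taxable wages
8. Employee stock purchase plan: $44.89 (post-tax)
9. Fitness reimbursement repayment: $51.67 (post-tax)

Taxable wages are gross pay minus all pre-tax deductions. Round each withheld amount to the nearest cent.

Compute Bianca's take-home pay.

$336.18

Gross pay: 38 × $17.26 = $655.88
457(b) deferral: $655.88 × 0.075 = $49.19
SIMPLE IRA contribution: $655.88 × 0.04 = $26.24
Pre-tax total = $49.19 + $26.24 = $75.43
Taxable wages = $655.88 − $75.43 = $580.45
State tax withheld: $580.45 × 0.045 = $26.12
Municipal income tax: $580.45 × 0.025 = $14.51
Federal income tax: $580.45 × 0.15 = $87.07
State disability insurance: $655.88 × 0.018 = $11.81
PFL insurance: $655.88 × 0.0125 = $8.20
Fitness reimbursement repayment: $51.67
Employee stock purchase plan: $44.89
Total deductions = $49.19 + $26.24 + $26.12 + $14.51 + $87.07 + $11.81 + $8.20 + $51.67 + $44.89 = $319.70
Net pay = $655.88 − $319.70 = $336.18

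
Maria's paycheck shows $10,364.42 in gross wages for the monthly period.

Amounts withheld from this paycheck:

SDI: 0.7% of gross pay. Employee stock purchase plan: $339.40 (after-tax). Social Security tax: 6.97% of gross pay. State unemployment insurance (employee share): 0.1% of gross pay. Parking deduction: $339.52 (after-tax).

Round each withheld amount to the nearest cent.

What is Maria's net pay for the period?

$8,880.19

State unemployment insurance (employee share): $10,364.42 × 0.001 = $10.36
Social Security tax: $10,364.42 × 0.0697 = $722.40
SDI: $10,364.42 × 0.007 = $72.55
Employee stock purchase plan: $339.40
Parking deduction: $339.52
Total deductions = $10.36 + $722.40 + $72.55 + $339.40 + $339.52 = $1,484.23
Net pay = $10,364.42 − $1,484.23 = $8,880.19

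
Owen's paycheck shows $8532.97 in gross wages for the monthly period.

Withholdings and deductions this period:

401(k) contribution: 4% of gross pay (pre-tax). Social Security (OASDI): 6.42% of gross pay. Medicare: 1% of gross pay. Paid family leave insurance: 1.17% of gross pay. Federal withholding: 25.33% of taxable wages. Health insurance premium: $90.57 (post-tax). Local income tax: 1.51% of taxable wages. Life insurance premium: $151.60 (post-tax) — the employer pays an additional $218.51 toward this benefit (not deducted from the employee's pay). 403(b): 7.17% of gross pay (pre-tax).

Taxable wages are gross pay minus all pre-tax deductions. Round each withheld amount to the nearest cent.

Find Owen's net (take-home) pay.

$4570.25

401(k) contribution: $8532.97 × 0.04 = $341.32
403(b): $8532.97 × 0.0717 = $611.81
Pre-tax total = $341.32 + $611.81 = $953.13
Taxable wages = $8532.97 − $953.13 = $7579.84
Federal withholding: $7579.84 × 0.2533 = $1919.97
Local income tax: $7579.84 × 0.0151 = $114.46
Medicare: $8532.97 × 0.01 = $85.33
Social Security (OASDI): $8532.97 × 0.0642 = $547.82
Paid family leave insurance: $8532.97 × 0.0117 = $99.84
Life insurance premium: $151.60
Health insurance premium: $90.57
(Employer's $218.51 toward life insurance premium is not withheld from the employee.)
Total deductions = $341.32 + $611.81 + $1919.97 + $114.46 + $85.33 + $547.82 + $99.84 + $151.60 + $90.57 = $3962.72
Net pay = $8532.97 − $3962.72 = $4570.25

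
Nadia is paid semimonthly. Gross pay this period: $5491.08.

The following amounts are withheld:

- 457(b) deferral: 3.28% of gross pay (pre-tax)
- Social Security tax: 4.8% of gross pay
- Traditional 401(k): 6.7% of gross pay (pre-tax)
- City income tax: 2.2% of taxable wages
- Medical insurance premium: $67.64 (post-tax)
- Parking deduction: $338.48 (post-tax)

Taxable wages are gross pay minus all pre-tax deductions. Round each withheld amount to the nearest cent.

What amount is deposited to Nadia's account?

Traditional 401(k): $5491.08 × 0.067 = $367.90
457(b) deferral: $5491.08 × 0.0328 = $180.11
Pre-tax total = $367.90 + $180.11 = $548.01
Taxable wages = $5491.08 − $548.01 = $4943.07
City income tax: $4943.07 × 0.022 = $108.75
Social Security tax: $5491.08 × 0.048 = $263.57
Medical insurance premium: $67.64
Parking deduction: $338.48
Total deductions = $367.90 + $180.11 + $108.75 + $263.57 + $67.64 + $338.48 = $1326.45
Net pay = $5491.08 − $1326.45 = $4164.63

$4164.63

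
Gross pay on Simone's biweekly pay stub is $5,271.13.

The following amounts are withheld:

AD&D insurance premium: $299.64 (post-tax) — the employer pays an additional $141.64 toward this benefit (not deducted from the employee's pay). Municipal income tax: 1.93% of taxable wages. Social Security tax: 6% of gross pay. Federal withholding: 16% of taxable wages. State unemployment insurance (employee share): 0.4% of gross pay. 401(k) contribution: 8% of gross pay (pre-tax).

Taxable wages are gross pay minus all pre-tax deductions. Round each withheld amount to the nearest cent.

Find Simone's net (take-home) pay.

$3,342.95

401(k) contribution: $5,271.13 × 0.08 = $421.69
Taxable wages = $5,271.13 − $421.69 = $4,849.44
Municipal income tax: $4,849.44 × 0.0193 = $93.59
Federal withholding: $4,849.44 × 0.16 = $775.91
Social Security tax: $5,271.13 × 0.06 = $316.27
State unemployment insurance (employee share): $5,271.13 × 0.004 = $21.08
AD&D insurance premium: $299.64
(Employer's $141.64 toward AD&D insurance premium is not withheld from the employee.)
Total deductions = $421.69 + $93.59 + $775.91 + $316.27 + $21.08 + $299.64 = $1,928.18
Net pay = $5,271.13 − $1,928.18 = $3,342.95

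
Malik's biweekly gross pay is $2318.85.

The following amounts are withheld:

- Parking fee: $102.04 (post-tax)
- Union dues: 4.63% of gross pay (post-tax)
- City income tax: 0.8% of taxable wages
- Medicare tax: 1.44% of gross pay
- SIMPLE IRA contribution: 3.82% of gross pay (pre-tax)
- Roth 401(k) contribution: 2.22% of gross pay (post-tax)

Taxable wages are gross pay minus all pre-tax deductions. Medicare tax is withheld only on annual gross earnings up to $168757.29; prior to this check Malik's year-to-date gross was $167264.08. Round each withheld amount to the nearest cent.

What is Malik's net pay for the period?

$1930.05

SIMPLE IRA contribution: $2318.85 × 0.0382 = $88.58
Taxable wages = $2318.85 − $88.58 = $2230.27
City income tax: $2230.27 × 0.008 = $17.84
Medicare tax: only $168757.29 − $167264.08 = $1493.21 of this check is subject → $1493.21 × 0.0144 = $21.50
Parking fee: $102.04
Roth 401(k) contribution: $2318.85 × 0.0222 = $51.48
Union dues: $2318.85 × 0.0463 = $107.36
Total deductions = $88.58 + $17.84 + $21.50 + $102.04 + $51.48 + $107.36 = $388.80
Net pay = $2318.85 − $388.80 = $1930.05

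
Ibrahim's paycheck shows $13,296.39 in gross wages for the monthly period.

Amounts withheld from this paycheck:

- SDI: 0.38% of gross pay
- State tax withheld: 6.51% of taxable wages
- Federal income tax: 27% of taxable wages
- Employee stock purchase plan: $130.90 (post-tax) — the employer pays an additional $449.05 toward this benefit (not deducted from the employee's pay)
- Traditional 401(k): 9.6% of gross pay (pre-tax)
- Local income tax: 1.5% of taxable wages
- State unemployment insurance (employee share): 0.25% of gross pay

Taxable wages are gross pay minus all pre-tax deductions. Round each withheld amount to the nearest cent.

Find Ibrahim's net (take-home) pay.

Traditional 401(k): $13,296.39 × 0.096 = $1,276.45
Taxable wages = $13,296.39 − $1,276.45 = $12,019.94
State tax withheld: $12,019.94 × 0.0651 = $782.50
Federal income tax: $12,019.94 × 0.27 = $3,245.38
Local income tax: $12,019.94 × 0.015 = $180.30
SDI: $13,296.39 × 0.0038 = $50.53
State unemployment insurance (employee share): $13,296.39 × 0.0025 = $33.24
Employee stock purchase plan: $130.90
(Employer's $449.05 toward employee stock purchase plan is not withheld from the employee.)
Total deductions = $1,276.45 + $782.50 + $3,245.38 + $180.30 + $50.53 + $33.24 + $130.90 = $5,699.30
Net pay = $13,296.39 − $5,699.30 = $7,597.09

$7,597.09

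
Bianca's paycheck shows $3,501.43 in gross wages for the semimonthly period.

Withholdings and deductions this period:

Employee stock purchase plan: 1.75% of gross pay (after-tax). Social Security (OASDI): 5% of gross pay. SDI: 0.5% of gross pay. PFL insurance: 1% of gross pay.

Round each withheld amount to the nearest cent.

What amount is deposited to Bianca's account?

Social Security (OASDI): $3,501.43 × 0.05 = $175.07
PFL insurance: $3,501.43 × 0.01 = $35.01
SDI: $3,501.43 × 0.005 = $17.51
Employee stock purchase plan: $3,501.43 × 0.0175 = $61.28
Total deductions = $175.07 + $35.01 + $17.51 + $61.28 = $288.87
Net pay = $3,501.43 − $288.87 = $3,212.56

$3,212.56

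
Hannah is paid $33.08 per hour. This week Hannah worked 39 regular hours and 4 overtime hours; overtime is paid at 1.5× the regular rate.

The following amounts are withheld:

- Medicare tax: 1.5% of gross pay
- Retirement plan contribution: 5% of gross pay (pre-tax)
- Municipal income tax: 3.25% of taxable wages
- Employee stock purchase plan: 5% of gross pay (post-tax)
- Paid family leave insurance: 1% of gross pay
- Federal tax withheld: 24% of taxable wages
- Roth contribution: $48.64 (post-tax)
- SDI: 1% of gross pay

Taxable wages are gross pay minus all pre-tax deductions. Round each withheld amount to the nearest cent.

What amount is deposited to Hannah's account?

Regular pay: 39 × $33.08 = $1290.12
Overtime pay: 4 × $33.08 × 1.5 = $198.48
Gross pay = $1290.12 + $198.48 = $1488.60
Retirement plan contribution: $1488.60 × 0.05 = $74.43
Taxable wages = $1488.60 − $74.43 = $1414.17
Municipal income tax: $1414.17 × 0.0325 = $45.96
Federal tax withheld: $1414.17 × 0.24 = $339.40
Paid family leave insurance: $1488.60 × 0.01 = $14.89
SDI: $1488.60 × 0.01 = $14.89
Medicare tax: $1488.60 × 0.015 = $22.33
Employee stock purchase plan: $1488.60 × 0.05 = $74.43
Roth contribution: $48.64
Total deductions = $74.43 + $45.96 + $339.40 + $14.89 + $14.89 + $22.33 + $74.43 + $48.64 = $634.97
Net pay = $1488.60 − $634.97 = $853.63

$853.63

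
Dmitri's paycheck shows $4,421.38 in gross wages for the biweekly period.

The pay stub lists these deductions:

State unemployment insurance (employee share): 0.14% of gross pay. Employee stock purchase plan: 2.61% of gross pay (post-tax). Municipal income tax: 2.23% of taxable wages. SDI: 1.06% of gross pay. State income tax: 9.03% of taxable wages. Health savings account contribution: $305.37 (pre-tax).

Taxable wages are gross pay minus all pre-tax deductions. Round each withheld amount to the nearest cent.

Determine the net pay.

$3,484.08

Health savings account contribution: $305.37
Taxable wages = $4,421.38 − $305.37 = $4,116.01
Municipal income tax: $4,116.01 × 0.0223 = $91.79
State income tax: $4,116.01 × 0.0903 = $371.68
State unemployment insurance (employee share): $4,421.38 × 0.0014 = $6.19
SDI: $4,421.38 × 0.0106 = $46.87
Employee stock purchase plan: $4,421.38 × 0.0261 = $115.40
Total deductions = $305.37 + $91.79 + $371.68 + $6.19 + $46.87 + $115.40 = $937.30
Net pay = $4,421.38 − $937.30 = $3,484.08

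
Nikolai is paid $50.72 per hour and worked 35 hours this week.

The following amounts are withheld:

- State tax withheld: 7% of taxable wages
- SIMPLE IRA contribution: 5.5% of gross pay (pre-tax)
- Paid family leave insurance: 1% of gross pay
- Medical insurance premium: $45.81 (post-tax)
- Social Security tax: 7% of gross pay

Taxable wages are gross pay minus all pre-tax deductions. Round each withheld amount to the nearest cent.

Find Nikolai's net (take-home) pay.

$1372.31

Gross pay: 35 × $50.72 = $1775.20
SIMPLE IRA contribution: $1775.20 × 0.055 = $97.64
Taxable wages = $1775.20 − $97.64 = $1677.56
State tax withheld: $1677.56 × 0.07 = $117.43
Paid family leave insurance: $1775.20 × 0.01 = $17.75
Social Security tax: $1775.20 × 0.07 = $124.26
Medical insurance premium: $45.81
Total deductions = $97.64 + $117.43 + $17.75 + $124.26 + $45.81 = $402.89
Net pay = $1775.20 − $402.89 = $1372.31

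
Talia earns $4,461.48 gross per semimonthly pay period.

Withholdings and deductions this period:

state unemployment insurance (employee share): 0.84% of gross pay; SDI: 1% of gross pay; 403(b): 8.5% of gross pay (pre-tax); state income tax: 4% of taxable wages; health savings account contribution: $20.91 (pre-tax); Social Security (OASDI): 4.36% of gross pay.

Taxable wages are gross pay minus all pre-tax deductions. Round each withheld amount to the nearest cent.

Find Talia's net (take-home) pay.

Health savings account contribution: $20.91
403(b): $4,461.48 × 0.085 = $379.23
Pre-tax total = $20.91 + $379.23 = $400.14
Taxable wages = $4,461.48 − $400.14 = $4,061.34
State income tax: $4,061.34 × 0.04 = $162.45
Social Security (OASDI): $4,461.48 × 0.0436 = $194.52
SDI: $4,461.48 × 0.01 = $44.61
State unemployment insurance (employee share): $4,461.48 × 0.0084 = $37.48
Total deductions = $20.91 + $379.23 + $162.45 + $194.52 + $44.61 + $37.48 = $839.20
Net pay = $4,461.48 − $839.20 = $3,622.28

$3,622.28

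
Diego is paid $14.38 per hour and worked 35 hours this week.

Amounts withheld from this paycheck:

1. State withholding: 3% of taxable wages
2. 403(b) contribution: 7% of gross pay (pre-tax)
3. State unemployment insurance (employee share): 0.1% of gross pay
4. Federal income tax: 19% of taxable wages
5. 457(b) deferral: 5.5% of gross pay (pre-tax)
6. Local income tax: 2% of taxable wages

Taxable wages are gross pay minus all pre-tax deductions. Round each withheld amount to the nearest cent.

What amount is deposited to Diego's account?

$334.20

Gross pay: 35 × $14.38 = $503.30
457(b) deferral: $503.30 × 0.055 = $27.68
403(b) contribution: $503.30 × 0.07 = $35.23
Pre-tax total = $27.68 + $35.23 = $62.91
Taxable wages = $503.30 − $62.91 = $440.39
State withholding: $440.39 × 0.03 = $13.21
Local income tax: $440.39 × 0.02 = $8.81
Federal income tax: $440.39 × 0.19 = $83.67
State unemployment insurance (employee share): $503.30 × 0.001 = $0.50
Total deductions = $27.68 + $35.23 + $13.21 + $8.81 + $83.67 + $0.50 = $169.10
Net pay = $503.30 − $169.10 = $334.20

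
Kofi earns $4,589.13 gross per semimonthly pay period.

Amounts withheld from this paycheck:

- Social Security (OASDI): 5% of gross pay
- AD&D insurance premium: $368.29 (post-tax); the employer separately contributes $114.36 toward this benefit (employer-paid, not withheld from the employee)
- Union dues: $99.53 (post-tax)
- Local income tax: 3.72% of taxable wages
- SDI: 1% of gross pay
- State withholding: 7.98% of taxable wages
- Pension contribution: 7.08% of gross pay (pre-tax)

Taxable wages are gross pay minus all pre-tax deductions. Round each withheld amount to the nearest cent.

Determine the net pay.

Pension contribution: $4,589.13 × 0.0708 = $324.91
Taxable wages = $4,589.13 − $324.91 = $4,264.22
State withholding: $4,264.22 × 0.0798 = $340.28
Local income tax: $4,264.22 × 0.0372 = $158.63
Social Security (OASDI): $4,589.13 × 0.05 = $229.46
SDI: $4,589.13 × 0.01 = $45.89
AD&D insurance premium: $368.29
Union dues: $99.53
(Employer's $114.36 toward AD&D insurance premium is not withheld from the employee.)
Total deductions = $324.91 + $340.28 + $158.63 + $229.46 + $45.89 + $368.29 + $99.53 = $1,566.99
Net pay = $4,589.13 − $1,566.99 = $3,022.14

$3,022.14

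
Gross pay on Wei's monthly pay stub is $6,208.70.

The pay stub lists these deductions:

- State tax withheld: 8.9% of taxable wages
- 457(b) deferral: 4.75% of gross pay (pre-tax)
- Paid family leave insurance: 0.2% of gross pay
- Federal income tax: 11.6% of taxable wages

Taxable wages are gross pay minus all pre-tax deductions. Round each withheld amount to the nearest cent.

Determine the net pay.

457(b) deferral: $6,208.70 × 0.0475 = $294.91
Taxable wages = $6,208.70 − $294.91 = $5,913.79
State tax withheld: $5,913.79 × 0.089 = $526.33
Federal income tax: $5,913.79 × 0.116 = $686.00
Paid family leave insurance: $6,208.70 × 0.002 = $12.42
Total deductions = $294.91 + $526.33 + $686.00 + $12.42 = $1,519.66
Net pay = $6,208.70 − $1,519.66 = $4,689.04

$4,689.04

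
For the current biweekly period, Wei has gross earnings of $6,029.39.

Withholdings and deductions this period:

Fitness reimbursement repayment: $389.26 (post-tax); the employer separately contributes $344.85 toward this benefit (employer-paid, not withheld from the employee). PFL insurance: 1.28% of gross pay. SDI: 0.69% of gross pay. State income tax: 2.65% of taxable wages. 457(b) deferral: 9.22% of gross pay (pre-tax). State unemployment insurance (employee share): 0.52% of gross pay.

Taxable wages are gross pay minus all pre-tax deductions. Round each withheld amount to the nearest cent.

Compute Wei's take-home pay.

457(b) deferral: $6,029.39 × 0.0922 = $555.91
Taxable wages = $6,029.39 − $555.91 = $5,473.48
State income tax: $5,473.48 × 0.0265 = $145.05
SDI: $6,029.39 × 0.0069 = $41.60
State unemployment insurance (employee share): $6,029.39 × 0.0052 = $31.35
PFL insurance: $6,029.39 × 0.0128 = $77.18
Fitness reimbursement repayment: $389.26
(Employer's $344.85 toward fitness reimbursement repayment is not withheld from the employee.)
Total deductions = $555.91 + $145.05 + $41.60 + $31.35 + $77.18 + $389.26 = $1,240.35
Net pay = $6,029.39 − $1,240.35 = $4,789.04

$4,789.04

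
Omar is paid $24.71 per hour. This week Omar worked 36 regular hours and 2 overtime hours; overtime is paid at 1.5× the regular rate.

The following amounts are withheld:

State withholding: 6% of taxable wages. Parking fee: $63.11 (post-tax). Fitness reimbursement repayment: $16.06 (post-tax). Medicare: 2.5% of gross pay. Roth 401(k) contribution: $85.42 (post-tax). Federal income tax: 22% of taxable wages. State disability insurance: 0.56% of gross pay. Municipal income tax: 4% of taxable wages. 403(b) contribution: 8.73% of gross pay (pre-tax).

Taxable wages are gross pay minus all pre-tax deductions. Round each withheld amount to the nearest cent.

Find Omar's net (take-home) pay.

Regular pay: 36 × $24.71 = $889.56
Overtime pay: 2 × $24.71 × 1.5 = $74.13
Gross pay = $889.56 + $74.13 = $963.69
403(b) contribution: $963.69 × 0.0873 = $84.13
Taxable wages = $963.69 − $84.13 = $879.56
State withholding: $879.56 × 0.06 = $52.77
Federal income tax: $879.56 × 0.22 = $193.50
Municipal income tax: $879.56 × 0.04 = $35.18
State disability insurance: $963.69 × 0.0056 = $5.40
Medicare: $963.69 × 0.025 = $24.09
Roth 401(k) contribution: $85.42
Parking fee: $63.11
Fitness reimbursement repayment: $16.06
Total deductions = $84.13 + $52.77 + $193.50 + $35.18 + $5.40 + $24.09 + $85.42 + $63.11 + $16.06 = $559.66
Net pay = $963.69 − $559.66 = $404.03

$404.03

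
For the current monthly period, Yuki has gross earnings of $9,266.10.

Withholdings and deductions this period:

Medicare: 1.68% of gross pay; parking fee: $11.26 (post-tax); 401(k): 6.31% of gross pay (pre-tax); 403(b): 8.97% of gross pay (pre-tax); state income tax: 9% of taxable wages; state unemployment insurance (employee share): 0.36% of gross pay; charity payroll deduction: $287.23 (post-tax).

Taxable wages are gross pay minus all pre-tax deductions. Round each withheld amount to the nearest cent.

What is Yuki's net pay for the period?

$6,656.20

401(k): $9,266.10 × 0.0631 = $584.69
403(b): $9,266.10 × 0.0897 = $831.17
Pre-tax total = $584.69 + $831.17 = $1,415.86
Taxable wages = $9,266.10 − $1,415.86 = $7,850.24
State income tax: $7,850.24 × 0.09 = $706.52
State unemployment insurance (employee share): $9,266.10 × 0.0036 = $33.36
Medicare: $9,266.10 × 0.0168 = $155.67
Parking fee: $11.26
Charity payroll deduction: $287.23
Total deductions = $584.69 + $831.17 + $706.52 + $33.36 + $155.67 + $11.26 + $287.23 = $2,609.90
Net pay = $9,266.10 − $2,609.90 = $6,656.20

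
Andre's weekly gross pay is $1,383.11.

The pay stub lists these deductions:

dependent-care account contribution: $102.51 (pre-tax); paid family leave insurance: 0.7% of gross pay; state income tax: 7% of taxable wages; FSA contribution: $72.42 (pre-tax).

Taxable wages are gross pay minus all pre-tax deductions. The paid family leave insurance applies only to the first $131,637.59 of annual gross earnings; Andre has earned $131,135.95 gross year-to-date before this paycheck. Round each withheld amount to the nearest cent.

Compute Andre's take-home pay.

$1,120.10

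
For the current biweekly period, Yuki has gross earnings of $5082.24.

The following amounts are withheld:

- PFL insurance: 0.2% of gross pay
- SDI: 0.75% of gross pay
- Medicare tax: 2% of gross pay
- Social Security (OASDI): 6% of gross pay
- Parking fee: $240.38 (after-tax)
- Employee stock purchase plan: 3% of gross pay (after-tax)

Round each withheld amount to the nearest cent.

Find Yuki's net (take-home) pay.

$4234.54

SDI: $5082.24 × 0.0075 = $38.12
Social Security (OASDI): $5082.24 × 0.06 = $304.93
Medicare tax: $5082.24 × 0.02 = $101.64
PFL insurance: $5082.24 × 0.002 = $10.16
Parking fee: $240.38
Employee stock purchase plan: $5082.24 × 0.03 = $152.47
Total deductions = $38.12 + $304.93 + $101.64 + $10.16 + $240.38 + $152.47 = $847.70
Net pay = $5082.24 − $847.70 = $4234.54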